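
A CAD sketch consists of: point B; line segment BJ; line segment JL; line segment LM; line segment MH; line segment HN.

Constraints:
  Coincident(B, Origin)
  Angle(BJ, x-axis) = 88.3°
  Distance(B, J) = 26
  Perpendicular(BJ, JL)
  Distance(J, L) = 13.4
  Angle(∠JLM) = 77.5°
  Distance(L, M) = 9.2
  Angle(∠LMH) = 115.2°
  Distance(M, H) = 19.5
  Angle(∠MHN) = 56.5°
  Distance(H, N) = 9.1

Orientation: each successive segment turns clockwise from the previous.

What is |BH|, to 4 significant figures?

14.83

B is at the origin; BJ runs at 88.3° with length 26.0, so J = (0.7713, 25.99). BJ is perpendicular to JL, so JL runs at -1.700°; with |JL| = 13.4, L = (14.17, 25.59). ∠JLM = 77.5° gives LM at -104.2° from the x-axis; with |LM| = 9.2, M = (11.91, 16.67). ∠LMH = 115.2° gives MH at -169.0° from the x-axis; with |MH| = 19.5, H = (-7.233, 12.95). Then |BH| = |H − B| = 14.83.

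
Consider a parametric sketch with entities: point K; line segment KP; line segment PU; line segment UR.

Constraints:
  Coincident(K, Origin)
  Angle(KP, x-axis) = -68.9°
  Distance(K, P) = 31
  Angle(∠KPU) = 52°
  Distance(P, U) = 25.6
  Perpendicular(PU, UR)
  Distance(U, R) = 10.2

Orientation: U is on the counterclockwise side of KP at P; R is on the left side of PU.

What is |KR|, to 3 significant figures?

15.6

∠KPU = 52.0°, so PU runs at -68.9° + (180° − 52.0°) = 59.1° from the x-axis; with |PU| = 25.6, U = P + 25.6·(cos 59.1°, sin 59.1°) = (24.3, -6.96). PU is perpendicular to UR; with |UR| = 10.2 on the left of PU, R = U + 10.2·(-0.858, 0.514) = (15.6, -1.72). Then |KR| = |R − K| = 15.6.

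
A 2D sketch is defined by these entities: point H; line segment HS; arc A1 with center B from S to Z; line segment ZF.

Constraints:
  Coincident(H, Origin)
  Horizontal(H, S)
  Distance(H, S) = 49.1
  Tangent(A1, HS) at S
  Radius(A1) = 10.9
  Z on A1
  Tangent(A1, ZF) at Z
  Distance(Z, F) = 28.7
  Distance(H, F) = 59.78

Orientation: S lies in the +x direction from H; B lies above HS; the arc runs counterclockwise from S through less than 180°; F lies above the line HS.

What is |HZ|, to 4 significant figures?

60.71

Checks: |BZ| = 10.90 ✓; ∠(BZ, ZF) = 90.00° ✓; |ZF| = 28.70 ✓; |HF| = 59.78 ✓.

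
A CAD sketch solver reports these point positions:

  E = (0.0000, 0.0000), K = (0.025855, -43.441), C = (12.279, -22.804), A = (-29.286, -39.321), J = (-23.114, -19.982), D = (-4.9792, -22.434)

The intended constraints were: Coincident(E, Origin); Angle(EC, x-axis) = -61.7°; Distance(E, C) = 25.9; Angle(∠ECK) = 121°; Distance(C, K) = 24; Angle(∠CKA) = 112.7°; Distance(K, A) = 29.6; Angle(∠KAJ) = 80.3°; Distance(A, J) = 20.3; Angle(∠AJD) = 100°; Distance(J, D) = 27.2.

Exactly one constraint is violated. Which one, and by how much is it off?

Distance(J, D) = 27.2 — off by 8.90.

E = (0.00, 0.00) ✓; EC at -61.70° ✓; |EC| = 25.90 ✓; ∠ECK = 121.0° ✓; |CK| = 24.00 ✓; ∠CKA = 112.7° ✓; |KA| = 29.60 ✓; ∠KAJ = 80.30° ✓; |AJ| = 20.30 ✓; ∠AJD = 100.0° ✓; |JD| = 18.30 ✗.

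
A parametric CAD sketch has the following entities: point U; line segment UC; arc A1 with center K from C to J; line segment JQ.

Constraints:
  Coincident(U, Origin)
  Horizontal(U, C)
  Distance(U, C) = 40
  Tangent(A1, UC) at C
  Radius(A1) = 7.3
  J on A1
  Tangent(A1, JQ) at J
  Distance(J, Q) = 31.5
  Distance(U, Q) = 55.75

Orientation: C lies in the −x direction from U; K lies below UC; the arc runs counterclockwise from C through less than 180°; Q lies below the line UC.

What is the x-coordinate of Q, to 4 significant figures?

-39.22

Checks: |KJ| = 7.300 ✓; ∠(KJ, JQ) = 90.00° ✓; |JQ| = 31.50 ✓; |UQ| = 55.75 ✓.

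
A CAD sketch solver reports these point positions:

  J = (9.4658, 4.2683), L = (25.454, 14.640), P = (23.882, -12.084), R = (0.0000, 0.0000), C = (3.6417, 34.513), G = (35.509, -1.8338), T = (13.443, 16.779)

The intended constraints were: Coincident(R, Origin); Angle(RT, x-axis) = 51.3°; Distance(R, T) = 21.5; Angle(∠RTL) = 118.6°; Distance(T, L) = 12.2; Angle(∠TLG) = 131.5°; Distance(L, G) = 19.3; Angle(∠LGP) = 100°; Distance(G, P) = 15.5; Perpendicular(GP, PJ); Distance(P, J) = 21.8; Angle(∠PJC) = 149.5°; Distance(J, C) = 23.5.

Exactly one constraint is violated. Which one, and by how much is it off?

Distance(J, C) = 23.5 — off by 7.30.

R = (0.00, 0.00) ✓; RT at 51.30° ✓; |RT| = 21.50 ✓; ∠RTL = 118.6° ✓; |TL| = 12.20 ✓; ∠TLG = 131.5° ✓; |LG| = 19.30 ✓; ∠LGP = 100.0° ✓; |GP| = 15.50 ✓; ∠(GP, PJ) = 90.00° ✓; |PJ| = 21.80 ✓; ∠PJC = 149.5° ✓; |JC| = 30.80 ✗.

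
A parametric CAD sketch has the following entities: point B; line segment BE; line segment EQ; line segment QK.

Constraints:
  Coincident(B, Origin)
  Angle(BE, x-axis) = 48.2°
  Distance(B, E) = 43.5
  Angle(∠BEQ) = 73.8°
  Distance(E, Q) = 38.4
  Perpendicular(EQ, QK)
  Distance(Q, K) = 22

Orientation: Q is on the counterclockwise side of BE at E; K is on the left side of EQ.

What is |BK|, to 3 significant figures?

32.9

B is at the origin; BE runs at 48.2° with length 43.5, so E = 43.5·(cos 48.2°, sin 48.2°) = (29.0, 32.4). ∠BEQ = 73.8°, so EQ runs at 48.2° + (180° − 73.8°) = 154° from the x-axis; with |EQ| = 38.4, Q = E + 38.4·(cos 154°, sin 154°) = (-5.64, 49.0). EQ is perpendicular to QK; with |QK| = 22.0 on the left of EQ, K = Q + 22.0·(-0.432, -0.902) = (-15.1, 29.2). Then |BK| = |K − B| = 32.9.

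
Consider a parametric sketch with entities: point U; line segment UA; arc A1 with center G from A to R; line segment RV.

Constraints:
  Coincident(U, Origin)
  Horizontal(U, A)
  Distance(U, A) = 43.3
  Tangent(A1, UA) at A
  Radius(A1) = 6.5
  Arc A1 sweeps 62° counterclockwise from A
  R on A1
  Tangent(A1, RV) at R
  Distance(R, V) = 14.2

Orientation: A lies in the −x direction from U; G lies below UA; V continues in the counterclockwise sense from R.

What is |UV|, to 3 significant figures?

58.0

U is at the origin; UA is horizontal with |UA| = 43.3 and A on the −x side, so A = (-43.3, 0.00). Tangency of A1 to UA means the radius GA is perpendicular to UA, so G = A + (0, -6.5) = (-43.3, -6.50). On A1, A sits at bearing 90° from G; a 62° counterclockwise sweep puts R at bearing 152°, so R = G + 6.5·(cos 152°, sin 152°) = (-49.0, -3.45). The tangent condition forces GR to be normal to RV, so RV runs along (−sin 152°, cos 152°); with |RV| = 14.2, V = (-55.7, -16.0). Then |UV| = |V − U| = 58.0.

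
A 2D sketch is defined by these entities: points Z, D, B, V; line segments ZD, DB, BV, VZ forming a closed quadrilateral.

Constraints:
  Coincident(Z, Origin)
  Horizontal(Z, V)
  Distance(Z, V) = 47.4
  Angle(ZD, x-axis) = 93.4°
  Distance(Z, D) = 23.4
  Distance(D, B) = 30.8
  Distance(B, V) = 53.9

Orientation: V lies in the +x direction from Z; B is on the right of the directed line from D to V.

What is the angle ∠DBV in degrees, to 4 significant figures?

73.77°

Z is at the origin; ZV is horizontal with |ZV| = 47.4 and V in +x, so V = (47.4, 0). ZD runs at 93.4° with |ZD| = 23.4, so D = (-1.388, 23.36). B is determined by |DB| = 30.8 and |BV| = 53.9 together: it lies at the intersection of circle(D, 30.8) and circle(V, 53.9). With |DV| = 54.09, the foot of the radical line on DV is 8.960 from D and the perpendicular offset is √(30.8² − 8.960²) = 29.47. Taking the right-of-DV solution: B = (-6.032, -7.089).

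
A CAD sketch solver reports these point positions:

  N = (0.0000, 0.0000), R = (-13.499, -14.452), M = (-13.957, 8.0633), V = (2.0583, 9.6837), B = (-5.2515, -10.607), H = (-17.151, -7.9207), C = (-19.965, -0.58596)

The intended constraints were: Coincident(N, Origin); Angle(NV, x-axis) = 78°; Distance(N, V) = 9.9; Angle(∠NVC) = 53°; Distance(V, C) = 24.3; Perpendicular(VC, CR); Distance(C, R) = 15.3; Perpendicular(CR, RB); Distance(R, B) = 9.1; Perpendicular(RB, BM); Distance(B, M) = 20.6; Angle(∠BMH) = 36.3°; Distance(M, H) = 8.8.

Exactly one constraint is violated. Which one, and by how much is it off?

Distance(M, H) = 8.8 — off by 7.50.

N = (0.00, 0.00) ✓; NV at 78.00° ✓; |NV| = 9.900 ✓; ∠NVC = 53.00° ✓; |VC| = 24.30 ✓; ∠(VC, CR) = 90.00° ✓; |CR| = 15.30 ✓; ∠(CR, RB) = 89.99° ✓; |RB| = 9.100 ✓; ∠(RB, BM) = 90.00° ✓; |BM| = 20.60 ✓; ∠BMH = 36.30° ✓; |MH| = 16.30 ✗.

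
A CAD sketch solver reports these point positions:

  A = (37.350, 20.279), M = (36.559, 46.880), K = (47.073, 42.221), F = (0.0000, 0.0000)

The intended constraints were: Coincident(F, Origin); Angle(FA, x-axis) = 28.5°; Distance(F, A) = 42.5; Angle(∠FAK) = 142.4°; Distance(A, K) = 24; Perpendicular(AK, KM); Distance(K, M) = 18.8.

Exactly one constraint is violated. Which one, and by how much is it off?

Distance(K, M) = 18.8 — off by 7.30.

F = (0.00, 0.00) ✓; FA at 28.50° ✓; |FA| = 42.50 ✓; ∠FAK = 142.4° ✓; |AK| = 24.00 ✓; ∠(AK, KM) = 90.00° ✓; |KM| = 11.50 ✗.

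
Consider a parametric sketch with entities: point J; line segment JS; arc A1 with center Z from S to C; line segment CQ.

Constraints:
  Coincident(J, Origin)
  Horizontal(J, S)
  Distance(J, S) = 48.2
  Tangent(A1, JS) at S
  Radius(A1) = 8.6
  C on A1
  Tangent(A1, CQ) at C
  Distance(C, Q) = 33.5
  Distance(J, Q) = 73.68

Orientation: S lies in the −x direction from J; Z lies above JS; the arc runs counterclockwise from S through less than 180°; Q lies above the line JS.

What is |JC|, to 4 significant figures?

43.58

J is at the origin; JS is horizontal with |JS| = 48.2 and S on the −x side, so S = (-48.20, 0.000). A1 meets JS tangentially, so ZS is at right angles to JS, so Z = S + (0, 8.6) = (-48.20, 8.600). Since ZC ⟂ CQ (tangency), |ZQ| = √(8.6² + 33.5²) = 34.59 regardless of where C sits on A1. So Q lies on both circle(J, 73.68) and circle(Z, 34.59); the above-JS intersection is Q = (-61.55, 40.51). C is the foot of the tangent from Q: C = (-41.34, 13.79).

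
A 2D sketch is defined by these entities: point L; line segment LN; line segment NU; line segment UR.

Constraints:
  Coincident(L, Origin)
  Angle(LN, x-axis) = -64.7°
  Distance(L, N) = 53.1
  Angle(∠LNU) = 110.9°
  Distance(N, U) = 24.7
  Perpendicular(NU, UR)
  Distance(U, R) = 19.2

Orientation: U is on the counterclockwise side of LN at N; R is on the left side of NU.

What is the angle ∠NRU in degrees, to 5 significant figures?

52.141°

L is at the origin; LN runs at -64.7° with length 53.1, so N = 53.1·(cos -64.7°, sin -64.7°) = (22.693, -48.007). ∠LNU = 110.9°, so NU runs at -64.7° + (180° − 110.9°) = 4.4000° from the x-axis; with |NU| = 24.7, U = N + 24.7·(cos 4.4000°, sin 4.4000°) = (47.320, -46.112). The perpendicularity gives UR at right angles to NU; with |UR| = 19.2 on the left of NU, R = U + 19.2·(-0.076719, 0.99705) = (45.847, -26.968). Then cos ∠NRU = RN·RU / (|RN||RU|), giving 52.141°.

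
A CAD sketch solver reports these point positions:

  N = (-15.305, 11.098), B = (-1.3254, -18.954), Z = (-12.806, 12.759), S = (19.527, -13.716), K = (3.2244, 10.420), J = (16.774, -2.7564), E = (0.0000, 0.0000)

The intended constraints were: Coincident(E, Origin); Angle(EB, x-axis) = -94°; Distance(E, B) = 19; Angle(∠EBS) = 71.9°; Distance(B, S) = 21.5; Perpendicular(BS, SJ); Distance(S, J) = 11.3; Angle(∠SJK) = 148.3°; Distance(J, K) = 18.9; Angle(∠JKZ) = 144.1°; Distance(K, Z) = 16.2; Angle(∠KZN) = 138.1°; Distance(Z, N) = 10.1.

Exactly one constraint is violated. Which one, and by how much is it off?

Distance(Z, N) = 10.1 — off by 7.10.

E = (0.00, 0.00) ✓; EB at -94.00° ✓; |EB| = 19.00 ✓; ∠EBS = 71.90° ✓; |BS| = 21.50 ✓; ∠(BS, SJ) = 90.00° ✓; |SJ| = 11.30 ✓; ∠SJK = 148.3° ✓; |JK| = 18.90 ✓; ∠JKZ = 144.1° ✓; |KZ| = 16.20 ✓; ∠KZN = 138.1° ✓; |ZN| = 3.001 ✗.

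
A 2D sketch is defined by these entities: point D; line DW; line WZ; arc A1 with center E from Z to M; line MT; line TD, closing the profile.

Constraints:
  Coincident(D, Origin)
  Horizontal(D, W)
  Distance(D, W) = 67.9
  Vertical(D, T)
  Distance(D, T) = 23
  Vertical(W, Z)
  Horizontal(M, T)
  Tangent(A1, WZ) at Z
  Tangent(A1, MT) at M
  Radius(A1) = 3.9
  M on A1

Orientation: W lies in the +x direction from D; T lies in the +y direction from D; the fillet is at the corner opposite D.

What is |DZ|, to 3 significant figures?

70.5

The virtual corner opposite D is at (67.9, 23.0). A1 meets WZ tangentially, so EZ is at right angles to WZ and tangency of A1 to MT means the radius EM is perpendicular to MT, with radius 3.9, so the center E sits 3.9 in from both sides at E = (64.0, 19.1). That places the tangent points at Z = (67.9, 19.1) on WZ and M = (64.0, 23.0) on MT. Then |DZ| = |Z − D| = 70.5.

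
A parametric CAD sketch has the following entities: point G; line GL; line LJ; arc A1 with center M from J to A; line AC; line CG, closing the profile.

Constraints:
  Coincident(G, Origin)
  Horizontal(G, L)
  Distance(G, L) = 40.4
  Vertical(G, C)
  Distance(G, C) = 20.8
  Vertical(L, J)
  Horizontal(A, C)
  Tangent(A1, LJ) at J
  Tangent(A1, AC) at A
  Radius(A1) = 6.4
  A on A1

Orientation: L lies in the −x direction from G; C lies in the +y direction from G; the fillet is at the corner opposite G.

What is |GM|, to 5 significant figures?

36.924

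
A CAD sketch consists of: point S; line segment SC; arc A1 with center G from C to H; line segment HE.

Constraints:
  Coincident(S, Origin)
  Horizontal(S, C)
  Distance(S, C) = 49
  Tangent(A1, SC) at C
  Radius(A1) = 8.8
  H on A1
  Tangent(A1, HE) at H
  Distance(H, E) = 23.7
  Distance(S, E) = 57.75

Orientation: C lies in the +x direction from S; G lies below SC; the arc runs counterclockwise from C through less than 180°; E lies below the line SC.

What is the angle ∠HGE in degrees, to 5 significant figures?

69.630°

S is at the origin; SC is horizontal with |SC| = 49.0 and C on the +x side, so C = (49.000, 0.0000). Tangency of A1 to SC means the radius GC is perpendicular to SC, so G = C + (0, -8.8) = (49.000, -8.8000). Since GH ⟂ HE (tangency), |GE| = √(8.8² + 23.7²) = 25.281 regardless of where H sits on A1. So E lies on both circle(S, 57.75) and circle(G, 25.281); the below-SC intersection is E = (46.698, -33.976). H is the foot of the tangent from E: H = (40.506, -11.099).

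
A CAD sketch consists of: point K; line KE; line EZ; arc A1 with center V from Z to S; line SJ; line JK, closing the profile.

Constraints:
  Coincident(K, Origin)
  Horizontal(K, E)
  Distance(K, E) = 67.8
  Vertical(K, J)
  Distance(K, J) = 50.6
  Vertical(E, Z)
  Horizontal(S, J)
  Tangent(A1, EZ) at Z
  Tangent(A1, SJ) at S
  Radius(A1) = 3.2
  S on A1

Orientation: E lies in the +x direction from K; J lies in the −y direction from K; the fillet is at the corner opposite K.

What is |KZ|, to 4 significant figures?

82.73

K is at the origin; KE is horizontal with |KE| = 67.8 and E on the +x side, so E = (67.80, 0.000). KJ is vertical with |KJ| = 50.6 and J on the −y side, so J = (0.000, -50.60). The virtual corner opposite K is at (67.80, -50.60). Tangency of A1 to EZ means the radius VZ is perpendicular to EZ and since A1 is tangent to SJ there, VS ⟂ SJ, with radius 3.2, so the center V sits 3.2 in from both sides at V = (64.60, -47.40). That places the tangent points at Z = (67.80, -47.40) on EZ and S = (64.60, -50.60) on SJ. Then |KZ| = |Z − K| = 82.73.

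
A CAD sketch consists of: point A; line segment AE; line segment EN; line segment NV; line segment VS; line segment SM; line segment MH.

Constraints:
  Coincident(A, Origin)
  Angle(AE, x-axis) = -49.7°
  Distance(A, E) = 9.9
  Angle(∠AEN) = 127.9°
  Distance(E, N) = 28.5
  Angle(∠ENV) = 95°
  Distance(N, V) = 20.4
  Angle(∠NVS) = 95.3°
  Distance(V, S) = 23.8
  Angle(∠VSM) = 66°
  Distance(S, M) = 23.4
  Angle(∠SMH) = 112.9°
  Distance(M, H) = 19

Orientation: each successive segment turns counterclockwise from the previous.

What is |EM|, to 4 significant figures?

12.54

∠NVS = 95.3° gives VS at 172.1° from the x-axis; with |VS| = 23.8, S = (12.23, 17.29). ∠VSM = 66.0° gives SM at -73.90° from the x-axis; with |SM| = 23.4, M = (18.72, -5.189). Then |EM| = |M − E| = 12.54.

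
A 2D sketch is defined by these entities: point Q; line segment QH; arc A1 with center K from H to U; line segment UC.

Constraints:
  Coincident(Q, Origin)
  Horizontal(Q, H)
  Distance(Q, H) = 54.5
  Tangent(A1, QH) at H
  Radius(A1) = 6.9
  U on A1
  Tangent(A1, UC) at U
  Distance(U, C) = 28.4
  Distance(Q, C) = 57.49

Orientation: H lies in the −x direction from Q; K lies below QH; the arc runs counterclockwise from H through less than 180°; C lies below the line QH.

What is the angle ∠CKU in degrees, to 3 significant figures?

76.3°

Checks: Q = (0.00, 0.00) ✓; |KU| = 6.900 ✓; ∠(KU, UC) = 90.00° ✓; |UC| = 28.40 ✓; |QC| = 57.49 ✓.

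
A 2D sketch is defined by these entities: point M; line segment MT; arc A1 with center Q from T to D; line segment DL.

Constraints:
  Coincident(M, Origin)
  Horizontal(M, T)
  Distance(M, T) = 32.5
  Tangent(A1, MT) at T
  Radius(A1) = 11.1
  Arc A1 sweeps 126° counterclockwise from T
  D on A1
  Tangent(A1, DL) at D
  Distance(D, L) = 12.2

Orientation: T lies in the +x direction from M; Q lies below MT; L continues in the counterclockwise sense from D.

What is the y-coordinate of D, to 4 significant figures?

-17.62

The tangent condition forces QT to be normal to MT, so Q = T + (0, -11.1) = (32.50, -11.10). On A1, T sits at bearing 90° from Q; a 126° counterclockwise sweep puts D at bearing 216°, so D = Q + 11.1·(cos 216°, sin 216°) = (23.52, -17.62). So D.y = -17.62.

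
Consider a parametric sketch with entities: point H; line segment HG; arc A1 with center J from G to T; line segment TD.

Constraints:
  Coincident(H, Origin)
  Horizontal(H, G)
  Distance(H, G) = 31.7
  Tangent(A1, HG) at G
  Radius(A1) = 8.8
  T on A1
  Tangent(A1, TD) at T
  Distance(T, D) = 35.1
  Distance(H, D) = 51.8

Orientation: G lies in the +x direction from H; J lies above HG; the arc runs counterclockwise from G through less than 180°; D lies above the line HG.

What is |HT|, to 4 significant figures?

41.65

H is at the origin; H and G share the same y with |HG| = 31.7 and G on the +x side, so G = (31.70, 0.000). Tangency of A1 to HG means the radius JG is perpendicular to HG, so J = G + (0, 8.8) = (31.70, 8.800). Since JT ⟂ TD (tangency), |JD| = √(8.8² + 35.1²) = 36.19 regardless of where T sits on A1. So D lies on both circle(H, 51.8) and circle(J, 36.19); the above-HG intersection is D = (26.36, 44.59). T is the foot of the tangent from D: T = (39.83, 12.18).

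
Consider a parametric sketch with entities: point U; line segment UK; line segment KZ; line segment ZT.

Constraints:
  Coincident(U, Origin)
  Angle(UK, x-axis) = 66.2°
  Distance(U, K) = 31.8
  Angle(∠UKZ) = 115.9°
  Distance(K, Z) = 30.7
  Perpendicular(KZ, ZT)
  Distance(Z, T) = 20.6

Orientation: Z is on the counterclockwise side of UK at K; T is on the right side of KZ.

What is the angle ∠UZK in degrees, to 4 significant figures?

32.68°

U is at the origin; UK runs at 66.2° with length 31.8, so K = 31.8·(cos 66.2°, sin 66.2°) = (12.83, 29.10). ∠UKZ = 115.9°, so KZ runs at 66.2° + (180° − 115.9°) = 130.3° from the x-axis; with |KZ| = 30.7, Z = K + 30.7·(cos 130.3°, sin 130.3°) = (-7.024, 52.51). Then cos ∠UZK = ZU·ZK / (|ZU||ZK|), giving 32.68°.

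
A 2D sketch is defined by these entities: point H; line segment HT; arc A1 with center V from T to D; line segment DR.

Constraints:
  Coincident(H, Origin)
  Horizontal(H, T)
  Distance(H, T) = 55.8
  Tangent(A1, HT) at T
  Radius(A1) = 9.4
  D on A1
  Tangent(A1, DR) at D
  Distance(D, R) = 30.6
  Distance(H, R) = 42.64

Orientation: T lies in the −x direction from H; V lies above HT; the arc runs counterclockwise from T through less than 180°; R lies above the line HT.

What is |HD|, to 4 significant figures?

48.20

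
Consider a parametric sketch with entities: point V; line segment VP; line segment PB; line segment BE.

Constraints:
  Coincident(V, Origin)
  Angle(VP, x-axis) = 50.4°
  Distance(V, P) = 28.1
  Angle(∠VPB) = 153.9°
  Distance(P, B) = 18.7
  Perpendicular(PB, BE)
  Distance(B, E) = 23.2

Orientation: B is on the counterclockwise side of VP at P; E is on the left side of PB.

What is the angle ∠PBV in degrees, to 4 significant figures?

15.72°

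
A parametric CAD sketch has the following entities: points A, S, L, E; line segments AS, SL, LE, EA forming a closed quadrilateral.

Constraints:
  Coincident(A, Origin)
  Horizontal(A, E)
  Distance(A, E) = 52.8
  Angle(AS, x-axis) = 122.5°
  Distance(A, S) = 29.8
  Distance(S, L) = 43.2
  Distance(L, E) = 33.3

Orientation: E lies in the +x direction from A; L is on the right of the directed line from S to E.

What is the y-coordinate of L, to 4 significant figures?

0.5391

Checks: |SL| = 43.20 ✓; |LE| = 33.30 ✓.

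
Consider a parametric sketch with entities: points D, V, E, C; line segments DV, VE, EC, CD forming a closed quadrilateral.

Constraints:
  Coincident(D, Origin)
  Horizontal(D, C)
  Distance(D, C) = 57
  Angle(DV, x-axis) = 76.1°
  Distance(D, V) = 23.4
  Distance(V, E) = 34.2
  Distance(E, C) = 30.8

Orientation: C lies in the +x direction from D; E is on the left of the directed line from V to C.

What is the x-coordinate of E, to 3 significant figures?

39.7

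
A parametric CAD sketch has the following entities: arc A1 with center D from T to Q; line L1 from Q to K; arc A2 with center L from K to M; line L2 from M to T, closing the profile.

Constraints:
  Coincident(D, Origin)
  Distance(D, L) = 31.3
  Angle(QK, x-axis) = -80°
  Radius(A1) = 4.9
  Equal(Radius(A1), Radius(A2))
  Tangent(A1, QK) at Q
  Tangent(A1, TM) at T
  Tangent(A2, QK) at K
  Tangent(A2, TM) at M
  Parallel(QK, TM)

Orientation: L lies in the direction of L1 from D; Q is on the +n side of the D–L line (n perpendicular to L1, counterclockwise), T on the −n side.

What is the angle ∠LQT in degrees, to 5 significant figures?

81.103°

D is at the origin and L lies 31.3 along u from D, so L = 31.3·u = (5.4352, -30.824). Tangency of A1 to both parallel lines with radius 4.9 puts Q and T at D ± 4.9·n: Q = (4.8256, 0.85088), T = (-4.8256, -0.85088). Then cos ∠LQT = QL·QT / (|QL||QT|), giving 81.103°.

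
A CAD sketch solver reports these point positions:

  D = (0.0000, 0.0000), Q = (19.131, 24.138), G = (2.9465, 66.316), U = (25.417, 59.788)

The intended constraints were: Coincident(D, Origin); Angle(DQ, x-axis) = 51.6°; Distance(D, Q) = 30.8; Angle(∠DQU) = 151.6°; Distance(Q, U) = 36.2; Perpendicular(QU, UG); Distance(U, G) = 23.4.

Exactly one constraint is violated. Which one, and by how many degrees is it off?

Perpendicular(QU, UG) — off by 6.20°.

D = (0.00, 0.00) ✓; DQ at 51.60° ✓; |DQ| = 30.80 ✓; ∠DQU = 151.6° ✓; |QU| = 36.20 ✓; ∠(QU, UG) = 83.80° ✗; |UG| = 23.40 ✓.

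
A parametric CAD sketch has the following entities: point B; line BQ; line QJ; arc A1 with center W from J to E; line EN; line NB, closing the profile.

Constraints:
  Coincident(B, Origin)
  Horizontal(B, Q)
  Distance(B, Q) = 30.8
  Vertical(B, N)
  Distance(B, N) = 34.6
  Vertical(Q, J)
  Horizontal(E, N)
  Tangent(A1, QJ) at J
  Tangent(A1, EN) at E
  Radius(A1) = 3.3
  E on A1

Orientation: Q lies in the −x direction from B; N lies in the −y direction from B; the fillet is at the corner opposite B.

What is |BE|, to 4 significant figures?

44.20

The virtual corner opposite B is at (-30.80, -34.60). The tangent condition forces WJ to be normal to QJ and A1 meets EN tangentially, so WE is at right angles to EN, with radius 3.3, so the center W sits 3.3 in from both sides at W = (-27.50, -31.30). That places the tangent points at J = (-30.80, -31.30) on QJ and E = (-27.50, -34.60) on EN. Then |BE| = |E − B| = 44.20.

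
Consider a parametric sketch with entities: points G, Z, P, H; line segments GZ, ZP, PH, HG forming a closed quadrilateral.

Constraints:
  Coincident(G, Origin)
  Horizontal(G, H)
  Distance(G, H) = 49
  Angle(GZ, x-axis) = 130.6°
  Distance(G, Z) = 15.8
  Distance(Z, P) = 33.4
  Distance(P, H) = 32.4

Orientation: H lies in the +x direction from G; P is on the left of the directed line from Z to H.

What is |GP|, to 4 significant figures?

29.15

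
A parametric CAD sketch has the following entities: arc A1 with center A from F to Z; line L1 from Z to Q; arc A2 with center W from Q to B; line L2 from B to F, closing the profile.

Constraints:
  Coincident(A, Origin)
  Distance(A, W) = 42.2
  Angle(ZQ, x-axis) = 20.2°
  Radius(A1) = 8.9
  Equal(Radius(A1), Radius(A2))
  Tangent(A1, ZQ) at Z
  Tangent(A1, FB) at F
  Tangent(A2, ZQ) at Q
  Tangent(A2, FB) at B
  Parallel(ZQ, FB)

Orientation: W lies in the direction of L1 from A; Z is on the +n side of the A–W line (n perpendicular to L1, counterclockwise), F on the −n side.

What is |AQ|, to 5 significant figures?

43.128

Tangency of A1 to both parallel lines with radius 8.9 puts Z and F at A ± 8.9·n: Z = (-3.0732, 8.3526), F = (3.0732, -8.3526). Equal radii place Q and B the same way about W: Q = W + 8.9·n = (36.531, 22.924), B = W − 8.9·n = (42.678, 6.2190). Then |AQ| = |Q − A| = 43.128.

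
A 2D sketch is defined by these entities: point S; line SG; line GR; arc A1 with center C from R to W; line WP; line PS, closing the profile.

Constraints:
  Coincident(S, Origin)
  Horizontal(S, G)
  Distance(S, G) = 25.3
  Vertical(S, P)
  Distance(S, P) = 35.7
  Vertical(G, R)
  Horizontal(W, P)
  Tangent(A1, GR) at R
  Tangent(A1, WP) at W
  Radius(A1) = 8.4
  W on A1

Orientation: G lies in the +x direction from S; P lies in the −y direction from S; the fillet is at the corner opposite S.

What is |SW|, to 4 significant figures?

39.50

S is at the origin; SG is horizontal with |SG| = 25.3 and G on the +x side, so G = (25.30, 0.000). SP is vertical with |SP| = 35.7 and P on the −y side, so P = (0.000, -35.70). The virtual corner opposite S is at (25.30, -35.70). Tangency of A1 to GR means the radius CR is perpendicular to GR and tangency of A1 to WP means the radius CW is perpendicular to WP, with radius 8.4, so the center C sits 8.4 in from both sides at C = (16.90, -27.30). That places the tangent points at R = (25.30, -27.30) on GR and W = (16.90, -35.70) on WP. Then |SW| = |W − S| = 39.50.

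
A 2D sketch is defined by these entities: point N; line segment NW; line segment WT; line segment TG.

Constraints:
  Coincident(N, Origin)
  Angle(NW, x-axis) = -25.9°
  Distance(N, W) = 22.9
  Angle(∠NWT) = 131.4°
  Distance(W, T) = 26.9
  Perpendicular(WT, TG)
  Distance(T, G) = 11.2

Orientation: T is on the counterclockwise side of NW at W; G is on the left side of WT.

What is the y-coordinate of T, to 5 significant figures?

0.37811

N is at the origin; NW runs at -25.9° with length 22.9, so W = 22.9·(cos -25.9°, sin -25.9°) = (20.600, -10.003). ∠NWT = 131.4°, so WT runs at -25.9° + (180° − 131.4°) = 22.700° from the x-axis; with |WT| = 26.9, T = W + 26.9·(cos 22.700°, sin 22.700°) = (45.416, 0.37811). So T.y = 0.37811.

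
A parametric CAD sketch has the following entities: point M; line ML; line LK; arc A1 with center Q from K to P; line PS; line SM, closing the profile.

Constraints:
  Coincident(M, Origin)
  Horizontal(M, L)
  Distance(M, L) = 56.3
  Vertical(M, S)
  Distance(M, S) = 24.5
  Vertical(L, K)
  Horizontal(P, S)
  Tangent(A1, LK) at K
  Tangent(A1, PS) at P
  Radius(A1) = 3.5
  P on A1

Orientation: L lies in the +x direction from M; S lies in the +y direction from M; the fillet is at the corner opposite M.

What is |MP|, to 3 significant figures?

58.2

The virtual corner opposite M is at (56.3, 24.5). The tangent condition forces QK to be normal to LK and the tangent condition forces QP to be normal to PS, with radius 3.5, so the center Q sits 3.5 in from both sides at Q = (52.8, 21.0). That places the tangent points at K = (56.3, 21.0) on LK and P = (52.8, 24.5) on PS. Then |MP| = |P − M| = 58.2.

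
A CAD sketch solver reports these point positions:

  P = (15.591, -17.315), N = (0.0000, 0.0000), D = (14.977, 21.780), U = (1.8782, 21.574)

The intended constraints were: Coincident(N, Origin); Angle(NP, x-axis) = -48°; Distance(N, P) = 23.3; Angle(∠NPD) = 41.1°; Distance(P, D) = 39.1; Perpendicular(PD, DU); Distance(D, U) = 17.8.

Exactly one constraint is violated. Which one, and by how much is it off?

Distance(D, U) = 17.8 — off by 4.70.

N = (0.00, 0.00) ✓; NP at -48.00° ✓; |NP| = 23.30 ✓; ∠NPD = 41.10° ✓; |PD| = 39.10 ✓; ∠(PD, DU) = 90.00° ✓; |DU| = 13.10 ✗.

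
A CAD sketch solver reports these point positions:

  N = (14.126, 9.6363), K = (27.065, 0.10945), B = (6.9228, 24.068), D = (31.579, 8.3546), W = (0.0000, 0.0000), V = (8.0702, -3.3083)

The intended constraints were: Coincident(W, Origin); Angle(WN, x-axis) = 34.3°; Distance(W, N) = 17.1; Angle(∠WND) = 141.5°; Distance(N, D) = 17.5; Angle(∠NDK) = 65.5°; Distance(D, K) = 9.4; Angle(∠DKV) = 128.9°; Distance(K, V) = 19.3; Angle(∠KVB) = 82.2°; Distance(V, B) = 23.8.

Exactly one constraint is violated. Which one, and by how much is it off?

Distance(V, B) = 23.8 — off by 3.60.

W = (0.00, 0.00) ✓; WN at 34.30° ✓; |WN| = 17.10 ✓; ∠WND = 141.5° ✓; |ND| = 17.50 ✓; ∠NDK = 65.50° ✓; |DK| = 9.400 ✓; ∠DKV = 128.9° ✓; |KV| = 19.30 ✓; ∠KVB = 82.20° ✓; |VB| = 27.40 ✗.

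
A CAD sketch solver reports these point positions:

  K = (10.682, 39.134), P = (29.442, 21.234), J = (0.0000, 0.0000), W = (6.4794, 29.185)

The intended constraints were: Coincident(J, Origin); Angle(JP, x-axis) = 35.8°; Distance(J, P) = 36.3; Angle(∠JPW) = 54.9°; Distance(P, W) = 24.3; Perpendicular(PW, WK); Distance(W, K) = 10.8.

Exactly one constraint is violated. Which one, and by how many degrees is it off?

Perpendicular(PW, WK) — off by 3.80°.

J = (0.00, 0.00) ✓; JP at 35.80° ✓; |JP| = 36.30 ✓; ∠JPW = 54.90° ✓; |PW| = 24.30 ✓; ∠(PW, WK) = 93.80° ✗; |WK| = 10.80 ✓.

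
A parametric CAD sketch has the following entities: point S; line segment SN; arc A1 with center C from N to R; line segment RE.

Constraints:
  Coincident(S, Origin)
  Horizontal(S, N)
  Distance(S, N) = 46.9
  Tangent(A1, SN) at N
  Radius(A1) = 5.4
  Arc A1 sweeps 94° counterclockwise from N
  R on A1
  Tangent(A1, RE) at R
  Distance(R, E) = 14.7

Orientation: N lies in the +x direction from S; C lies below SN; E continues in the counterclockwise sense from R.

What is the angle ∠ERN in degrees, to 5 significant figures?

133.00°

S is at the origin; S and N share the same y with |SN| = 46.9 and N on the +x side, so N = (46.900, 0.0000). Tangency of A1 to SN means the radius CN is perpendicular to SN, so C = N + (0, -5.4) = (46.900, -5.4000). On A1, N sits at bearing 90° from C; a 94° counterclockwise sweep puts R at bearing 184°, so R = C + 5.4·(cos 184°, sin 184°) = (41.513, -5.7767). Tangency of A1 to RE means the radius CR is perpendicular to RE, so RE runs along (−sin 184°, cos 184°); with |RE| = 14.7, E = (42.539, -20.441). Then cos ∠ERN = RE·RN / (|RE||RN|), giving 133.00°.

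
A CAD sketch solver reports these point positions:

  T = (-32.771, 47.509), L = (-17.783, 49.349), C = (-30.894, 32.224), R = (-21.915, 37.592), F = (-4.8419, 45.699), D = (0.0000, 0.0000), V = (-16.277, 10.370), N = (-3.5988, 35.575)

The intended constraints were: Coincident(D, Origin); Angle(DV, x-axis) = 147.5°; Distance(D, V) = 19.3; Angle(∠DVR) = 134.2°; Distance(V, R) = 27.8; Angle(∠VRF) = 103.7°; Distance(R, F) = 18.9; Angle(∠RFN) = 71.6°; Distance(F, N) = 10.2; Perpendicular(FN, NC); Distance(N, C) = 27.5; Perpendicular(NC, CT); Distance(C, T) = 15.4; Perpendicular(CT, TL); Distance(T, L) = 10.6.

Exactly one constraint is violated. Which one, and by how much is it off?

Distance(T, L) = 10.6 — off by 4.50.

D = (0.00, 0.00) ✓; DV at 147.5° ✓; |DV| = 19.30 ✓; ∠DVR = 134.2° ✓; |VR| = 27.80 ✓; ∠VRF = 103.7° ✓; |RF| = 18.90 ✓; ∠RFN = 71.60° ✓; |FN| = 10.20 ✓; ∠(FN, NC) = 90.00° ✓; |NC| = 27.50 ✓; ∠(NC, CT) = 90.00° ✓; |CT| = 15.40 ✓; ∠(CT, TL) = 90.00° ✓; |TL| = 15.10 ✗.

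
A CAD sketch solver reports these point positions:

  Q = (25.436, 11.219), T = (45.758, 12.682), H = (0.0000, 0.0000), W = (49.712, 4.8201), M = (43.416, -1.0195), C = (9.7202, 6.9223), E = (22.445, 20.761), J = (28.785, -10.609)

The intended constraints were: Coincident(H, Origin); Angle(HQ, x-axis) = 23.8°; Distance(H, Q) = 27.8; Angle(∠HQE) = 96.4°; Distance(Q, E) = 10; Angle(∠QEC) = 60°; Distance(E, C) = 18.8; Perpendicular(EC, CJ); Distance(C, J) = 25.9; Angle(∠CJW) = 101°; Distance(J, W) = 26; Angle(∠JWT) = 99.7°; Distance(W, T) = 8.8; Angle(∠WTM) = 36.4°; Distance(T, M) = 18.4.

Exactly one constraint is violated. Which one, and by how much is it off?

Distance(T, M) = 18.4 — off by 4.50.

H = (0.00, 0.00) ✓; HQ at 23.80° ✓; |HQ| = 27.80 ✓; ∠HQE = 96.40° ✓; |QE| = 10.00 ✓; ∠QEC = 60.00° ✓; |EC| = 18.80 ✓; ∠(EC, CJ) = 90.00° ✓; |CJ| = 25.90 ✓; ∠CJW = 101.0° ✓; |JW| = 26.00 ✓; ∠JWT = 99.70° ✓; |WT| = 8.800 ✓; ∠WTM = 36.40° ✓; |TM| = 13.90 ✗.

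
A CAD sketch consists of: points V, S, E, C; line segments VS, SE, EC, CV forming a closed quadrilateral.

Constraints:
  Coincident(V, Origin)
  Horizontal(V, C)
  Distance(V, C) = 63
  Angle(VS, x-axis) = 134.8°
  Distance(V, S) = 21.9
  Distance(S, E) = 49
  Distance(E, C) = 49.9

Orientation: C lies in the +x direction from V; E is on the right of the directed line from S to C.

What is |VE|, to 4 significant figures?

27.14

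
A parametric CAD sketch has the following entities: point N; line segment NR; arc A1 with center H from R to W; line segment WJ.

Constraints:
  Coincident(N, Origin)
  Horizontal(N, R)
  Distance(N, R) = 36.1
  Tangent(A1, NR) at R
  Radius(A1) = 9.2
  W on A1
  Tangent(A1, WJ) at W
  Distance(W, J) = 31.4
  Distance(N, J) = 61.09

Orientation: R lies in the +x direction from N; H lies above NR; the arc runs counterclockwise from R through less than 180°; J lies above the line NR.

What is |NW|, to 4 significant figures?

46.20

Checks: |HW| = 9.200 ✓; ∠(HW, WJ) = 90.00° ✓; |WJ| = 31.40 ✓; |NJ| = 61.09 ✓.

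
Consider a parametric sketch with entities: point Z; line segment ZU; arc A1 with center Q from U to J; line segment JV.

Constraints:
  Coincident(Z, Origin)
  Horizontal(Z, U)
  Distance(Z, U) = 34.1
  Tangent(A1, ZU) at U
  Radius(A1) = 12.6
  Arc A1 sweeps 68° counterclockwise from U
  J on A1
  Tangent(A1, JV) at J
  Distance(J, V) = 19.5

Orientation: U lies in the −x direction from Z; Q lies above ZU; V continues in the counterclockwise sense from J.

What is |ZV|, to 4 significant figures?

30.04

On A1, U sits at bearing -90° from Q; a 68° counterclockwise sweep puts J at bearing -22°, so J = Q + 12.6·(cos -22°, sin -22°) = (-22.42, 7.880). Tangency of A1 to JV means the radius QJ is perpendicular to JV, so JV runs along (−sin -22°, cos -22°); with |JV| = 19.5, V = (-15.11, 25.96). Then |ZV| = |V − Z| = 30.04.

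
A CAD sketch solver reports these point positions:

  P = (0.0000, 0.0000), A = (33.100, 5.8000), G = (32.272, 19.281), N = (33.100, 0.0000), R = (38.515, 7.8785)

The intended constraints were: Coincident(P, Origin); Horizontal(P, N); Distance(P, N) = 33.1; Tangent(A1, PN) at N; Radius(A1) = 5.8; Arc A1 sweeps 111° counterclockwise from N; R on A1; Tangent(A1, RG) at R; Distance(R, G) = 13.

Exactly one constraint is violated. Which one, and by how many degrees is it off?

Tangent(A1, RG) at R — off by 7.70°.

P = (0.00, 0.00) ✓; P.y = 0.00, N.y = 0.00 ✓; |PN| = 33.10 ✓; ∠(AN, NP) = 90.00° ✓; |AN| = 5.800 ✓; bearing(A→R) − bearing(A→N) = 111.0° ✓; |AR| = 5.800 ✓; ∠(AR, RG) = 82.30° ✗; |RG| = 13.00 ✓.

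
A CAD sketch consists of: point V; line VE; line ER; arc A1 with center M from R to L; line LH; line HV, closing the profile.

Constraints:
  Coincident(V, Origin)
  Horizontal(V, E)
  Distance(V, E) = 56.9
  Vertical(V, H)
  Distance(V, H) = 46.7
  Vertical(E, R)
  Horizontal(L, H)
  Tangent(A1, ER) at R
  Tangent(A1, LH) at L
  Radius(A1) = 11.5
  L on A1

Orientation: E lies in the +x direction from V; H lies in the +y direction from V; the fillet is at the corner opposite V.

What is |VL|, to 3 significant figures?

65.1

The virtual corner opposite V is at (56.9, 46.7). Tangency of A1 to ER means the radius MR is perpendicular to ER and since A1 is tangent to LH there, ML ⟂ LH, with radius 11.5, so the center M sits 11.5 in from both sides at M = (45.4, 35.2). That places the tangent points at R = (56.9, 35.2) on ER and L = (45.4, 46.7) on LH. Then |VL| = |L − V| = 65.1.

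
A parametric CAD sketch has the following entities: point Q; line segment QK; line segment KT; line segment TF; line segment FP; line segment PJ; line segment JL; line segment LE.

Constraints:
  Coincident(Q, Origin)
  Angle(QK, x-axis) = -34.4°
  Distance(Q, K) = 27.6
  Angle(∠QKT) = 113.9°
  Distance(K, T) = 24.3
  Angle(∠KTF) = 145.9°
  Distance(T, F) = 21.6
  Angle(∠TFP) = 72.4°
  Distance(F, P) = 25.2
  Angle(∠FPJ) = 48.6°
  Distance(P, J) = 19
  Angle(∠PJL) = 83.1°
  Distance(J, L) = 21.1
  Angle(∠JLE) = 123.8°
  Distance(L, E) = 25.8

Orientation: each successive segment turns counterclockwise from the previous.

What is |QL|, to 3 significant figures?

56.9

Q is at the origin; QK runs at -34.4° with length 27.6, so K = (22.8, -15.6). ∠QKT = 113.9° gives KT at 31.7° from the x-axis; with |KT| = 24.3, T = (43.4, -2.82). ∠KTF = 145.9° gives TF at 65.8° from the x-axis; with |TF| = 21.6, F = (52.3, 16.9). ∠TFP = 72.4° gives FP at 173° from the x-axis; with |FP| = 25.2, P = (27.3, 19.8). ∠FPJ = 48.6° gives PJ at -55.2° from the x-axis; with |PJ| = 19.0, J = (38.1, 4.17). ∠PJL = 83.1° gives JL at 41.7° from the x-axis; with |JL| = 21.1, L = (53.9, 18.2). Then |QL| = |L − Q| = 56.9.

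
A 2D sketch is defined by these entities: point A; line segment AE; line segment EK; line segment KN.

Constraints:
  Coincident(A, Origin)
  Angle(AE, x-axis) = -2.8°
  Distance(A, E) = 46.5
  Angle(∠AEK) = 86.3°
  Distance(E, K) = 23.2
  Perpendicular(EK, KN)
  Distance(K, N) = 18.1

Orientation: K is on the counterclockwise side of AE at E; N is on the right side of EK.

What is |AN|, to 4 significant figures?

67.59

A is at the origin; AE runs at -2.8° with length 46.5, so E = 46.5·(cos -2.8°, sin -2.8°) = (46.44, -2.272). ∠AEK = 86.3°, so EK runs at -2.8° + (180° − 86.3°) = 90.90° from the x-axis; with |EK| = 23.2, K = E + 23.2·(cos 90.90°, sin 90.90°) = (46.08, 20.93). The perpendicularity gives KN at right angles to EK; with |KN| = 18.1 on the right of EK, N = K + 18.1·(0.9999, 0.01571) = (64.18, 21.21). Then |AN| = |N − A| = 67.59.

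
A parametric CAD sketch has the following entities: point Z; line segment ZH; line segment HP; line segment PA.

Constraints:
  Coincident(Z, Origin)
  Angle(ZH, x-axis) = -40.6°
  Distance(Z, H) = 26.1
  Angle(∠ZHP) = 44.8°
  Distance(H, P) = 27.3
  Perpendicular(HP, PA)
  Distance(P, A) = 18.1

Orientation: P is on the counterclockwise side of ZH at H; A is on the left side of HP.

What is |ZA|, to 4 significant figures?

8.785

Z is at the origin; ZH runs at -40.6° with length 26.1, so H = 26.1·(cos -40.6°, sin -40.6°) = (19.82, -16.99). ∠ZHP = 44.8°, so HP runs at -40.6° + (180° − 44.8°) = 94.60° from the x-axis; with |HP| = 27.3, P = H + 27.3·(cos 94.60°, sin 94.60°) = (17.63, 10.23). HP ⟂ PA; with |PA| = 18.1 on the left of HP, A = P + 18.1·(-0.9968, -0.08020) = (-0.4141, 8.775). Then |ZA| = |A − Z| = 8.785.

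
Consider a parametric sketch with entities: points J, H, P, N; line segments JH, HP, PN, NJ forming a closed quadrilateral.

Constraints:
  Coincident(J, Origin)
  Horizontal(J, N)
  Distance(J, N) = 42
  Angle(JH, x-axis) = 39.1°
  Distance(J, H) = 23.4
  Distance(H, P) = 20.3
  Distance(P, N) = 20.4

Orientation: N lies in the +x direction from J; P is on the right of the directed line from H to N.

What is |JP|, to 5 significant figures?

22.837

J is at the origin; JN is horizontal with |JN| = 42.0 and N in +x, so N = (42.0, 0). JH runs at 39.1° with |JH| = 23.4, so H = (18.159, 14.758). P is determined by |HP| = 20.3 and |PN| = 20.4 together: it lies at the intersection of circle(H, 20.3) and circle(N, 20.4). With |HN| = 28.039, the foot of the radical line on HN is 13.947 from H and the perpendicular offset is √(20.3² − 13.947²) = 14.751. Taking the right-of-HN solution: P = (22.254, -5.1249).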